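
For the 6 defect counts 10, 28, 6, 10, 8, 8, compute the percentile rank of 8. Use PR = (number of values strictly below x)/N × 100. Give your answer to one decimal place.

16.7

N = 6.
Strictly below 8: 1. Equal to 8: 2.
PR = 1/6 × 100 = 16.7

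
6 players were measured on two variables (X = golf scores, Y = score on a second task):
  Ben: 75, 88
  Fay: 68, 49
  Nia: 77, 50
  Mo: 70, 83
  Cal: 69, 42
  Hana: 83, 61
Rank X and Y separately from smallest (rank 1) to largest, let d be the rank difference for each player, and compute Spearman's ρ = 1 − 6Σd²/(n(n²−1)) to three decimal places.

Ranks of variable 1: 4, 1, 5, 3, 2, 6
Ranks of variable 2: 6, 2, 3, 5, 1, 4
d = r₁ − r₂: -2, -1, 2, -2, 1, 2
d²: 4, 1, 4, 4, 1, 4; Σd² = 18
ρ = 1 − 6·18/(6·35) = 1 − 108/210 = 0.486

0.486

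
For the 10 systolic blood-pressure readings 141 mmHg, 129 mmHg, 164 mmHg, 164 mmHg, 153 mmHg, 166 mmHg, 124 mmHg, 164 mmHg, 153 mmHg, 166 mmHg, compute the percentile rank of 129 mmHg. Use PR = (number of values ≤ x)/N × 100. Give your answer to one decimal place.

N = 10.
Strictly below 129: 1. Equal to 129: 1.
PR = 2/10 × 100 = 20.0

20.0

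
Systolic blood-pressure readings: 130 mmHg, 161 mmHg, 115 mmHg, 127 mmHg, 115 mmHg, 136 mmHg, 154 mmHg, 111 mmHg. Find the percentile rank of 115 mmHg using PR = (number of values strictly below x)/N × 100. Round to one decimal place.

N = 8.
Strictly below 115: 1. Equal to 115: 2.
PR = 1/8 × 100 = 12.5

12.5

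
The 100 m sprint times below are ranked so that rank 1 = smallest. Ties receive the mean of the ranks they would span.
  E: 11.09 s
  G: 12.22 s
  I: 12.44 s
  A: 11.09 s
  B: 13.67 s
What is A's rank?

1.5

Sorted (ascending): 11.09, 11.09, 12.22, 12.44, 13.67
The 2 values of 11.09 occupy positions 1–2 → average rank (1+2)/2 = 1.5.
A has value 11.09 s → rank 1.5.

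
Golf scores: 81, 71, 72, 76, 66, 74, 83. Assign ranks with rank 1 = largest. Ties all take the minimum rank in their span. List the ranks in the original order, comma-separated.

2, 6, 5, 3, 7, 4, 1

Sorted (descending): 83, 81, 76, 74, 72, 71, 66
No ties — each value takes its position as its rank.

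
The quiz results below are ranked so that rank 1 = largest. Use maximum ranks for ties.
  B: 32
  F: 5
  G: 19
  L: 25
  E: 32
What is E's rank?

Sorted (descending): 32, 32, 25, 19, 5
The 2 values of 32 occupy positions 1–2 → each gets rank 2.
E has value 32 → rank 2.

2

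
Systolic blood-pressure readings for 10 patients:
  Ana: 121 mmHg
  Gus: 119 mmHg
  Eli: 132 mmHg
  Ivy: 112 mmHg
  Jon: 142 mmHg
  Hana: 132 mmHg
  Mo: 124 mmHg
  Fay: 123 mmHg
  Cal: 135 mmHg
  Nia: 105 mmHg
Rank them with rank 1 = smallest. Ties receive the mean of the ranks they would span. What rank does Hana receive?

Sorted (ascending): 105, 112, 119, 121, 123, 124, 132, 132, 135, 142
The 2 values of 132 occupy positions 7–8 → average rank (7+8)/2 = 7.5.
Hana has value 132 mmHg → rank 7.5.

7.5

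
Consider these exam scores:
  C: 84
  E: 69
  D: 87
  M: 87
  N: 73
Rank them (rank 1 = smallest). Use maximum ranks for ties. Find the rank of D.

Sorted (ascending): 69, 73, 84, 87, 87
The 2 values of 87 occupy positions 4–5 → each gets rank 5.
D has value 87 → rank 5.

5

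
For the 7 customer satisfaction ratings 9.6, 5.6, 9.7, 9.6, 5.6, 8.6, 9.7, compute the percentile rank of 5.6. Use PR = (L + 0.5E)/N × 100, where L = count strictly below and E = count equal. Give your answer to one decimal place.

14.3

N = 7.
Strictly below 5.6: 0. Equal to 5.6: 2.
PR = (0 + 0.5·2)/7 × 100 = 14.3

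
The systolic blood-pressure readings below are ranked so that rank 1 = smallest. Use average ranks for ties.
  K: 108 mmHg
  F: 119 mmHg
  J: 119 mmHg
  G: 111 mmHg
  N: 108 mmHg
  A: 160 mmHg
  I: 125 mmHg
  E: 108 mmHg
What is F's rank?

Sorted (ascending): 108, 108, 108, 111, 119, 119, 125, 160
The 3 values of 108 occupy positions 1–3 → average rank 2.
The 2 values of 119 occupy positions 5–6 → average rank (5+6)/2 = 5.5.
F has value 119 mmHg → rank 5.5.

5.5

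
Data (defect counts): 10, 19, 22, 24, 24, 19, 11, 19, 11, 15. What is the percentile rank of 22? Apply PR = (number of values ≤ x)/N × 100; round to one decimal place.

N = 10.
Strictly below 22: 7. Equal to 22: 1.
PR = 8/10 × 100 = 80.0

80.0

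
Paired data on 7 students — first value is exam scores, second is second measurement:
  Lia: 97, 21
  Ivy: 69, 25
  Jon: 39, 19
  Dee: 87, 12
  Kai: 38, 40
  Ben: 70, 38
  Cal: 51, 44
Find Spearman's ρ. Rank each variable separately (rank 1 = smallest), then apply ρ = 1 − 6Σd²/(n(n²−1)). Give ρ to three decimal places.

-0.464

Ranks of variable 1: 7, 4, 2, 6, 1, 5, 3
Ranks of variable 2: 3, 4, 2, 1, 6, 5, 7
d = r₁ − r₂: 4, 0, 0, 5, -5, 0, -4
d²: 16, 0, 0, 25, 25, 0, 16; Σd² = 82
ρ = 1 − 6·82/(7·48) = 1 − 492/336 = -0.464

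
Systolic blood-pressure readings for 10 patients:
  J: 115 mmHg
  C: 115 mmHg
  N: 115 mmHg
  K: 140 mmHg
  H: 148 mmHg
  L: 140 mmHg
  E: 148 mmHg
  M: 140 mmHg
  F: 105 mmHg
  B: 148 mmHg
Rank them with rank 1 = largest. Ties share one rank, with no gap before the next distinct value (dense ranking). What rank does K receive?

Sorted (descending): 148, 148, 148, 140, 140, 140, 115, 115, 115, 105
The 3 values of 148 share dense rank 1.
The 3 values of 140 share dense rank 2.
The 3 values of 115 share dense rank 3.
Remaining distinct values take the next consecutive integers.
K has value 140 mmHg → rank 2.

2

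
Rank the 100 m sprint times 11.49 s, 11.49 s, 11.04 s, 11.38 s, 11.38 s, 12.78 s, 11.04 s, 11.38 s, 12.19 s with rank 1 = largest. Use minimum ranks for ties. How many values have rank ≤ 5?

7

Sorted (descending): 12.78, 12.19, 11.49, 11.49, 11.38, 11.38, 11.38, 11.04, 11.04
The 2 values of 11.49 occupy positions 3–4 → each gets rank 3.
The 3 values of 11.38 occupy positions 5–7 → each gets rank 5.
The 2 values of 11.04 occupy positions 8–9 → each gets rank 8.
Ranks ≤ 5: {1, 2, 3, 3, 5, 5, 5} → 7 values.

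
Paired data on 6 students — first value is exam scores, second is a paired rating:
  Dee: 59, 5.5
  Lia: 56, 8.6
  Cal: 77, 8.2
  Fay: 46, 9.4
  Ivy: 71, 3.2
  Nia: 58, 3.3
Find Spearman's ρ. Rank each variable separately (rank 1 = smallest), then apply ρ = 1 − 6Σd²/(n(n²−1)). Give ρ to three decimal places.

Ranks of variable 1: 4, 2, 6, 1, 5, 3
Ranks of variable 2: 3, 5, 4, 6, 1, 2
d = r₁ − r₂: 1, -3, 2, -5, 4, 1
d²: 1, 9, 4, 25, 16, 1; Σd² = 56
ρ = 1 − 6·56/(6·35) = 1 − 336/210 = -0.600

-0.600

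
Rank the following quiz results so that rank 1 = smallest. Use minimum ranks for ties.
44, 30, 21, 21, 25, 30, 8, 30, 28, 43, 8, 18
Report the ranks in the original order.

12, 8, 4, 4, 6, 8, 1, 8, 7, 11, 1, 3

Sorted (ascending): 8, 8, 18, 21, 21, 25, 28, 30, 30, 30, 43, 44
The 2 values of 8 occupy positions 1–2 → each gets rank 1.
The 2 values of 21 occupy positions 4–5 → each gets rank 4.
The 3 values of 30 occupy positions 8–10 → each gets rank 8.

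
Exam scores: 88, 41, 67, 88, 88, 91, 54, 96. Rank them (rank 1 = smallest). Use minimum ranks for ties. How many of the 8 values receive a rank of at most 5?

6

Sorted (ascending): 41, 54, 67, 88, 88, 88, 91, 96
The 3 values of 88 occupy positions 4–6 → each gets rank 4.
Ranks ≤ 5: {1, 2, 3, 4, 4, 4} → 6 values.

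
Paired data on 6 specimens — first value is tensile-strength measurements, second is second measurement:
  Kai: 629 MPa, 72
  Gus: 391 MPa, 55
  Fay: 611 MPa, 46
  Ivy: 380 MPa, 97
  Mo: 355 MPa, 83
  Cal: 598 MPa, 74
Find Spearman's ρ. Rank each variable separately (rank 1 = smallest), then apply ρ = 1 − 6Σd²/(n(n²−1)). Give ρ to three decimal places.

-0.657

Ranks of variable 1: 6, 3, 5, 2, 1, 4
Ranks of variable 2: 3, 2, 1, 6, 5, 4
d = r₁ − r₂: 3, 1, 4, -4, -4, 0
d²: 9, 1, 16, 16, 16, 0; Σd² = 58
ρ = 1 − 6·58/(6·35) = 1 − 348/210 = -0.657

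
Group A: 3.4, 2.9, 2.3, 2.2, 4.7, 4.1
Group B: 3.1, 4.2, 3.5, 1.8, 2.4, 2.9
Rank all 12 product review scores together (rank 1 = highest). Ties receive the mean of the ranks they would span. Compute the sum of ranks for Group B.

40.5

Sorted (descending): 4.7, 4.2, 4.1, 3.5, 3.4, 3.1, 2.9, 2.9, 2.4, 2.3, 2.2, 1.8
The 2 values of 2.9 occupy positions 7–8 → average rank (7+8)/2 = 7.5.
Group B values → pooled ranks: 3.1→6, 4.2→2, 3.5→4, 1.8→12, 2.4→9, 2.9→7.5
Rank sum = 6 + 2 + 4 + 12 + 9 + 7.5 = 40.5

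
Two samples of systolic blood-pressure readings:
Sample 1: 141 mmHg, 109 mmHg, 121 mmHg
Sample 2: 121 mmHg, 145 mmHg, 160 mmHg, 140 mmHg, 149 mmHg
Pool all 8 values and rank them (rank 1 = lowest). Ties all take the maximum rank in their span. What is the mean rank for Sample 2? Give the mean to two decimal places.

Sorted (ascending): 109, 121, 121, 140, 141, 145, 149, 160
The 2 values of 121 occupy positions 2–3 → each gets rank 3.
Sample 2 values → pooled ranks: 121→3, 145→6, 160→8, 140→4, 149→7
Mean rank = (3 + 6 + 8 + 4 + 7) / 5 = 5.60

5.60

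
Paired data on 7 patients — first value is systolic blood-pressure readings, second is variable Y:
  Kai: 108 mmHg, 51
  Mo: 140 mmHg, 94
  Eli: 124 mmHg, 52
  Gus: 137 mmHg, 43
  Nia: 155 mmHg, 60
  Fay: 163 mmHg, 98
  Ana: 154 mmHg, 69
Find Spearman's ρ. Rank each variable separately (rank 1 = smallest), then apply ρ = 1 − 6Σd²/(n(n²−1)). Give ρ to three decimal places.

Ranks of variable 1: 1, 4, 2, 3, 6, 7, 5
Ranks of variable 2: 2, 6, 3, 1, 4, 7, 5
d = r₁ − r₂: -1, -2, -1, 2, 2, 0, 0
d²: 1, 4, 1, 4, 4, 0, 0; Σd² = 14
ρ = 1 − 6·14/(7·48) = 1 − 84/336 = 0.750

0.750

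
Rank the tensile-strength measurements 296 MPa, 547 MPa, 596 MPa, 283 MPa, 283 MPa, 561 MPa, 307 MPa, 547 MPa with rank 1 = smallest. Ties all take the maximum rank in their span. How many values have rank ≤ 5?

4

Sorted (ascending): 283, 283, 296, 307, 547, 547, 561, 596
The 2 values of 283 occupy positions 1–2 → each gets rank 2.
The 2 values of 547 occupy positions 5–6 → each gets rank 6.
Ranks ≤ 5: {2, 2, 3, 4} → 4 values.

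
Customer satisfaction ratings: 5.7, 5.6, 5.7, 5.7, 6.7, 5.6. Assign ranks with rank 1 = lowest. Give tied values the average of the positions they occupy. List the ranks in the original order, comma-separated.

Sorted (ascending): 5.6, 5.6, 5.7, 5.7, 5.7, 6.7
The 2 values of 5.6 occupy positions 1–2 → average rank (1+2)/2 = 1.5.
The 3 values of 5.7 occupy positions 3–5 → average rank 4.

4, 1.5, 4, 4, 6, 1.5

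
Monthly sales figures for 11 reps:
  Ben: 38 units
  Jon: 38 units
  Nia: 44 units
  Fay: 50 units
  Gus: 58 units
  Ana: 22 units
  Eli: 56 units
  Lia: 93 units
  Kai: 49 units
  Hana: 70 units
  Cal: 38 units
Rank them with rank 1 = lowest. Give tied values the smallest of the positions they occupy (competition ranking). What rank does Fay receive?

Sorted (ascending): 22, 38, 38, 38, 44, 49, 50, 56, 58, 70, 93
The 3 values of 38 occupy positions 2–4 → each gets rank 2.
Fay has value 50 units → rank 7.

7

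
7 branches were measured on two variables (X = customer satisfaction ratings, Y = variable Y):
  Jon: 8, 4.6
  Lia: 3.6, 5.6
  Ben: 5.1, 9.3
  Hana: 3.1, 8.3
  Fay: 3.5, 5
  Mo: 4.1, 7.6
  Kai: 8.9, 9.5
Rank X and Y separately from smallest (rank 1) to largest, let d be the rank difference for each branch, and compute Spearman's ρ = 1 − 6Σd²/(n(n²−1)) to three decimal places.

Ranks of variable 1: 6, 3, 5, 1, 2, 4, 7
Ranks of variable 2: 1, 3, 6, 5, 2, 4, 7
d = r₁ − r₂: 5, 0, -1, -4, 0, 0, 0
d²: 25, 0, 1, 16, 0, 0, 0; Σd² = 42
ρ = 1 − 6·42/(7·48) = 1 − 252/336 = 0.250

0.250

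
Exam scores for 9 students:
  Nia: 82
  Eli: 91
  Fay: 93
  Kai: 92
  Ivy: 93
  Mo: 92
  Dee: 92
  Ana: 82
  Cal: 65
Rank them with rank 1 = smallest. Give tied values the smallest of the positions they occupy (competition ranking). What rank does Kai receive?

Sorted (ascending): 65, 82, 82, 91, 92, 92, 92, 93, 93
The 2 values of 82 occupy positions 2–3 → each gets rank 2.
The 3 values of 92 occupy positions 5–7 → each gets rank 5.
The 2 values of 93 occupy positions 8–9 → each gets rank 8.
Kai has value 92 → rank 5.

5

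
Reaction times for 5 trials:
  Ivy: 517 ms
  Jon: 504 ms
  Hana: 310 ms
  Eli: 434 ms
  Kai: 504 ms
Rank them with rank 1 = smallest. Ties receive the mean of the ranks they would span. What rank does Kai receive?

3.5

Sorted (ascending): 310, 434, 504, 504, 517
The 2 values of 504 occupy positions 3–4 → average rank (3+4)/2 = 3.5.
Kai has value 504 ms → rank 3.5.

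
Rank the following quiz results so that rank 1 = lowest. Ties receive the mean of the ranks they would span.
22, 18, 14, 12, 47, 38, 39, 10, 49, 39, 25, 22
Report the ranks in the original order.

5.5, 4, 3, 2, 11, 8, 9.5, 1, 12, 9.5, 7, 5.5

Sorted (ascending): 10, 12, 14, 18, 22, 22, 25, 38, 39, 39, 47, 49
The 2 values of 22 occupy positions 5–6 → average rank (5+6)/2 = 5.5.
The 2 values of 39 occupy positions 9–10 → average rank (9+10)/2 = 9.5.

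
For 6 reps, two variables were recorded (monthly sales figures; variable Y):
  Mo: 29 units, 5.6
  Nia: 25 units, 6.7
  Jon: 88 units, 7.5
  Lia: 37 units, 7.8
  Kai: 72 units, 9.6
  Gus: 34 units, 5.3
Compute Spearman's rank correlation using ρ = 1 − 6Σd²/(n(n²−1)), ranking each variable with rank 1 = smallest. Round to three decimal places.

0.600

Ranks of variable 1: 2, 1, 6, 4, 5, 3
Ranks of variable 2: 2, 3, 4, 5, 6, 1
d = r₁ − r₂: 0, -2, 2, -1, -1, 2
d²: 0, 4, 4, 1, 1, 4; Σd² = 14
ρ = 1 − 6·14/(6·35) = 1 − 84/210 = 0.600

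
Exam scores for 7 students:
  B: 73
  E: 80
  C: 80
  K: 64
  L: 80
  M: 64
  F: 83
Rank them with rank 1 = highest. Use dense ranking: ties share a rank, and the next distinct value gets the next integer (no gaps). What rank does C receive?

Sorted (descending): 83, 80, 80, 80, 73, 64, 64
The 3 values of 80 share dense rank 2.
The 2 values of 64 share dense rank 4.
Remaining distinct values take the next consecutive integers.
C has value 80 → rank 2.

2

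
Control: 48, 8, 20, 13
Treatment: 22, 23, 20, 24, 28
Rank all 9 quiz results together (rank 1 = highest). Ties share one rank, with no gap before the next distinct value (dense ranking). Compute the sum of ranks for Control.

22

Sorted (descending): 48, 28, 24, 23, 22, 20, 20, 13, 8
The 2 values of 20 share dense rank 6.
Remaining distinct values take the next consecutive integers.
Control values → pooled ranks: 48→1, 8→8, 20→6, 13→7
Rank sum = 1 + 8 + 6 + 7 = 22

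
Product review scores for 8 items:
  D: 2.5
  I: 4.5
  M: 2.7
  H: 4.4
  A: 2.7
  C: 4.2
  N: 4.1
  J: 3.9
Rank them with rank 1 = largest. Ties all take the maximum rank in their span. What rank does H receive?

2

Sorted (descending): 4.5, 4.4, 4.2, 4.1, 3.9, 2.7, 2.7, 2.5
The 2 values of 2.7 occupy positions 6–7 → each gets rank 7.
H has value 4.4 → rank 2.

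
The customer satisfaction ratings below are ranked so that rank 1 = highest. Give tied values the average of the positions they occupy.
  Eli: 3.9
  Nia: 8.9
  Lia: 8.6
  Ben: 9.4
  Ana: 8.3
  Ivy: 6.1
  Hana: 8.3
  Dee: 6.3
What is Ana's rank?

4.5

Sorted (descending): 9.4, 8.9, 8.6, 8.3, 8.3, 6.3, 6.1, 3.9
The 2 values of 8.3 occupy positions 4–5 → average rank (4+5)/2 = 4.5.
Ana has value 8.3 → rank 4.5.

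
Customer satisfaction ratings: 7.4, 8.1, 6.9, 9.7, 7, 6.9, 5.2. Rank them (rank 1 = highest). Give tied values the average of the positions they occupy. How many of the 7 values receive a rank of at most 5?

Sorted (descending): 9.7, 8.1, 7.4, 7, 6.9, 6.9, 5.2
The 2 values of 6.9 occupy positions 5–6 → average rank (5+6)/2 = 5.5.
Ranks ≤ 5: {1, 2, 3, 4} → 4 values.

4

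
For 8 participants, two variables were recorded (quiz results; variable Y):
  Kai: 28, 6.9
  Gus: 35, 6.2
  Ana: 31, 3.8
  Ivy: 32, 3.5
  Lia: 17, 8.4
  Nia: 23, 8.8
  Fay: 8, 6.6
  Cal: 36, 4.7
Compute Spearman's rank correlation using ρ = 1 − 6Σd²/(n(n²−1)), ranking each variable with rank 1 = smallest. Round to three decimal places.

-0.643

Ranks of variable 1: 4, 7, 5, 6, 2, 3, 1, 8
Ranks of variable 2: 6, 4, 2, 1, 7, 8, 5, 3
d = r₁ − r₂: -2, 3, 3, 5, -5, -5, -4, 5
d²: 4, 9, 9, 25, 25, 25, 16, 25; Σd² = 138
ρ = 1 − 6·138/(8·63) = 1 − 828/504 = -0.643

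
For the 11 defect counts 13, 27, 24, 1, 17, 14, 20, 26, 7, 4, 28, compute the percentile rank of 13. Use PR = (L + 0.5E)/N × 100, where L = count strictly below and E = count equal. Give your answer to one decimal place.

N = 11.
Strictly below 13: 3. Equal to 13: 1.
PR = (3 + 0.5·1)/11 × 100 = 31.8

31.8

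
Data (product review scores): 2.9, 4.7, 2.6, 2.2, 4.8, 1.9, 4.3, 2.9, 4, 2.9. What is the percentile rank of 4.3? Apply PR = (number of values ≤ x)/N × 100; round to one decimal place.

N = 10.
Strictly below 4.3: 7. Equal to 4.3: 1.
PR = 8/10 × 100 = 80.0

80.0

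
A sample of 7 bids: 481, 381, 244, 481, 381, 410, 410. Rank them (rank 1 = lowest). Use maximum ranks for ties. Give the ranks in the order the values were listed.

7, 3, 1, 7, 3, 5, 5

Sorted (ascending): 244, 381, 381, 410, 410, 481, 481
The 2 values of 381 occupy positions 2–3 → each gets rank 3.
The 2 values of 410 occupy positions 4–5 → each gets rank 5.
The 2 values of 481 occupy positions 6–7 → each gets rank 7.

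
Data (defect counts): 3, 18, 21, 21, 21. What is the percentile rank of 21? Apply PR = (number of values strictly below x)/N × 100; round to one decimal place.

N = 5.
Strictly below 21: 2. Equal to 21: 3.
PR = 2/5 × 100 = 40.0

40.0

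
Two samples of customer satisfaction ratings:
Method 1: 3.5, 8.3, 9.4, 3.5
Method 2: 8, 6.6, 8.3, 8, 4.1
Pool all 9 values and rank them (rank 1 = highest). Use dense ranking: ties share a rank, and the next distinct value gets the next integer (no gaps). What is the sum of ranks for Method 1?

Sorted (descending): 9.4, 8.3, 8.3, 8, 8, 6.6, 4.1, 3.5, 3.5
The 2 values of 8.3 share dense rank 2.
The 2 values of 8 share dense rank 3.
The 2 values of 3.5 share dense rank 6.
Remaining distinct values take the next consecutive integers.
Method 1 values → pooled ranks: 3.5→6, 8.3→2, 9.4→1, 3.5→6
Rank sum = 6 + 2 + 1 + 6 = 15

15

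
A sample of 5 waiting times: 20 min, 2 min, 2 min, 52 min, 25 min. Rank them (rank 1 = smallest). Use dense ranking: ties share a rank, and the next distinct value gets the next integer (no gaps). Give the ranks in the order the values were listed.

2, 1, 1, 4, 3

Sorted (ascending): 2, 2, 20, 25, 52
The 2 values of 2 share dense rank 1.
Remaining distinct values take the next consecutive integers.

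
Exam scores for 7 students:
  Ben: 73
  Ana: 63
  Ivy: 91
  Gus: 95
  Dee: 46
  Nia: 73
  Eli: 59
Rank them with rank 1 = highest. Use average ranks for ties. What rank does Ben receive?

Sorted (descending): 95, 91, 73, 73, 63, 59, 46
The 2 values of 73 occupy positions 3–4 → average rank (3+4)/2 = 3.5.
Ben has value 73 → rank 3.5.

3.5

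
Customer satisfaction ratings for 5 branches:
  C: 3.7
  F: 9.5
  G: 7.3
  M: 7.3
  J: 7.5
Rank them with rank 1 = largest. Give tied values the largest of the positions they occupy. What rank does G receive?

Sorted (descending): 9.5, 7.5, 7.3, 7.3, 3.7
The 2 values of 7.3 occupy positions 3–4 → each gets rank 4.
G has value 7.3 → rank 4.

4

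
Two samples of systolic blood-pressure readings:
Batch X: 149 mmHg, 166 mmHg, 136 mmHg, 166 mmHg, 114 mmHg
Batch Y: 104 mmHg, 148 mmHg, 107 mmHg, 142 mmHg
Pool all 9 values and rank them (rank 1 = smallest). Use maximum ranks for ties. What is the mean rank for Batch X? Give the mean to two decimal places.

Sorted (ascending): 104, 107, 114, 136, 142, 148, 149, 166, 166
The 2 values of 166 occupy positions 8–9 → each gets rank 9.
Batch X values → pooled ranks: 149→7, 166→9, 136→4, 166→9, 114→3
Mean rank = (7 + 9 + 4 + 9 + 3) / 5 = 6.40

6.40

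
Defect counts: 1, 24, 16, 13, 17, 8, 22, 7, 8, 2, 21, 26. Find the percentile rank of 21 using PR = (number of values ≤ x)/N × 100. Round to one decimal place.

75.0

N = 12.
Strictly below 21: 8. Equal to 21: 1.
PR = 9/12 × 100 = 75.0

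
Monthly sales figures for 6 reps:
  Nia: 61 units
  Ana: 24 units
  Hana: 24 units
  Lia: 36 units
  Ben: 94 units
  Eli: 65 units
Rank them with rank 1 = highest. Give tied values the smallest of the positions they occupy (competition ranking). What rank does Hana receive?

5

Sorted (descending): 94, 65, 61, 36, 24, 24
The 2 values of 24 occupy positions 5–6 → each gets rank 5.
Hana has value 24 units → rank 5.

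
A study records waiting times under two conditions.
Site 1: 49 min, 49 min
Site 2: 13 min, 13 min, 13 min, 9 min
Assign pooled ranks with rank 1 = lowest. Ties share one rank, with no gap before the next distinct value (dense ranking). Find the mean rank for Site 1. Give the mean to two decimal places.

Sorted (ascending): 9, 13, 13, 13, 49, 49
The 3 values of 13 share dense rank 2.
The 2 values of 49 share dense rank 3.
Remaining distinct values take the next consecutive integers.
Site 1 values → pooled ranks: 49→3, 49→3
Mean rank = (3 + 3) / 2 = 3.00

3.00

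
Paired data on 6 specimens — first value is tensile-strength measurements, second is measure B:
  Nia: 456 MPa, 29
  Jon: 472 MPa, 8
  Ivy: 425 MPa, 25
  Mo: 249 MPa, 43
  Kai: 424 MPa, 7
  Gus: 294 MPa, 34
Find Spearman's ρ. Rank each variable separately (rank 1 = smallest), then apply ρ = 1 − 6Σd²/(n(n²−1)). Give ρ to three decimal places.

Ranks of variable 1: 5, 6, 4, 1, 3, 2
Ranks of variable 2: 4, 2, 3, 6, 1, 5
d = r₁ − r₂: 1, 4, 1, -5, 2, -3
d²: 1, 16, 1, 25, 4, 9; Σd² = 56
ρ = 1 − 6·56/(6·35) = 1 − 336/210 = -0.600

-0.600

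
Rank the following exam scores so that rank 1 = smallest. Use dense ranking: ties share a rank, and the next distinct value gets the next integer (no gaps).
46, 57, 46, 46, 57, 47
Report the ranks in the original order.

1, 3, 1, 1, 3, 2

Sorted (ascending): 46, 46, 46, 47, 57, 57
The 3 values of 46 share dense rank 1.
The 2 values of 57 share dense rank 3.
Remaining distinct values take the next consecutive integers.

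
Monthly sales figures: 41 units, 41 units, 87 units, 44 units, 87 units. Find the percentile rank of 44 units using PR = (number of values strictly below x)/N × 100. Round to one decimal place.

N = 5.
Strictly below 44: 2. Equal to 44: 1.
PR = 2/5 × 100 = 40.0

40.0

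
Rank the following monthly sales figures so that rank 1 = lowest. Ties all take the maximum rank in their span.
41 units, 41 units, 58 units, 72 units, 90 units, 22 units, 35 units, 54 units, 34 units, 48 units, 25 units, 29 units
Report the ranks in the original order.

Sorted (ascending): 22, 25, 29, 34, 35, 41, 41, 48, 54, 58, 72, 90
The 2 values of 41 occupy positions 6–7 → each gets rank 7.

7, 7, 10, 11, 12, 1, 5, 9, 4, 8, 2, 3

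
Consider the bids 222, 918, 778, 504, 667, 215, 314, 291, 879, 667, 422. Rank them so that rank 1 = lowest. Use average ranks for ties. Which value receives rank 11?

Sorted (ascending): 215, 222, 291, 314, 422, 504, 667, 667, 778, 879, 918
The 2 values of 667 occupy positions 7–8 → average rank (7+8)/2 = 7.5.
Rank 11 → value 918.

918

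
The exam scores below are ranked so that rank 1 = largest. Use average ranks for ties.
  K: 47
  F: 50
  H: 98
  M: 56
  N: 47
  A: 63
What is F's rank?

Sorted (descending): 98, 63, 56, 50, 47, 47
The 2 values of 47 occupy positions 5–6 → average rank (5+6)/2 = 5.5.
F has value 50 → rank 4.

4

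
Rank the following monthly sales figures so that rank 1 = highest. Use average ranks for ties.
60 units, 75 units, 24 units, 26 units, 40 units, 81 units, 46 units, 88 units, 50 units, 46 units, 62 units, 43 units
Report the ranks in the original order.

Sorted (descending): 88, 81, 75, 62, 60, 50, 46, 46, 43, 40, 26, 24
The 2 values of 46 occupy positions 7–8 → average rank (7+8)/2 = 7.5.

5, 3, 12, 11, 10, 2, 7.5, 1, 6, 7.5, 4, 9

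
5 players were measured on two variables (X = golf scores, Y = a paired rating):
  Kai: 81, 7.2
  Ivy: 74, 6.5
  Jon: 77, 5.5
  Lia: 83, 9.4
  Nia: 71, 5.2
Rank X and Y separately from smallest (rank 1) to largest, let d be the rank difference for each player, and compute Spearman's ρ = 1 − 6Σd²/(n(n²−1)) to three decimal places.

0.900

Ranks of variable 1: 4, 2, 3, 5, 1
Ranks of variable 2: 4, 3, 2, 5, 1
d = r₁ − r₂: 0, -1, 1, 0, 0
d²: 0, 1, 1, 0, 0; Σd² = 2
ρ = 1 − 6·2/(5·24) = 1 − 12/120 = 0.900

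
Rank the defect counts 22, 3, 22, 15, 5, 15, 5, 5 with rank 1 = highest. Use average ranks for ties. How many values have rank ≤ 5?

Sorted (descending): 22, 22, 15, 15, 5, 5, 5, 3
The 2 values of 22 occupy positions 1–2 → average rank (1+2)/2 = 1.5.
The 2 values of 15 occupy positions 3–4 → average rank (3+4)/2 = 3.5.
The 3 values of 5 occupy positions 5–7 → average rank 6.
Ranks ≤ 5: {1.5, 1.5, 3.5, 3.5} → 4 values.

4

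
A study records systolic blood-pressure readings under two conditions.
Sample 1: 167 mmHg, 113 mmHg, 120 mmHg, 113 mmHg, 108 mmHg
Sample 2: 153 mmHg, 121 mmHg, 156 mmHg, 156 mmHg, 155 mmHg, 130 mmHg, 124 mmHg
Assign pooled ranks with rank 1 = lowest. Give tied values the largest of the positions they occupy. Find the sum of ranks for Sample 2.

57

Sorted (ascending): 108, 113, 113, 120, 121, 124, 130, 153, 155, 156, 156, 167
The 2 values of 113 occupy positions 2–3 → each gets rank 3.
The 2 values of 156 occupy positions 10–11 → each gets rank 11.
Sample 2 values → pooled ranks: 153→8, 121→5, 156→11, 156→11, 155→9, 130→7, 124→6
Rank sum = 8 + 5 + 11 + 11 + 9 + 7 + 6 = 57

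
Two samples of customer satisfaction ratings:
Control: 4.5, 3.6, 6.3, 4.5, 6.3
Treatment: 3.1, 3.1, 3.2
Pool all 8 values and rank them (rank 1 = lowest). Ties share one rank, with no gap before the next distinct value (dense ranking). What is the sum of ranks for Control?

Sorted (ascending): 3.1, 3.1, 3.2, 3.6, 4.5, 4.5, 6.3, 6.3
The 2 values of 3.1 share dense rank 1.
The 2 values of 4.5 share dense rank 4.
The 2 values of 6.3 share dense rank 5.
Remaining distinct values take the next consecutive integers.
Control values → pooled ranks: 4.5→4, 3.6→3, 6.3→5, 4.5→4, 6.3→5
Rank sum = 4 + 3 + 5 + 4 + 5 = 21

21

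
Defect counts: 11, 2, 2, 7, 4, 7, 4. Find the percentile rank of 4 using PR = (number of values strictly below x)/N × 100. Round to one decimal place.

28.6

N = 7.
Strictly below 4: 2. Equal to 4: 2.
PR = 2/7 × 100 = 28.6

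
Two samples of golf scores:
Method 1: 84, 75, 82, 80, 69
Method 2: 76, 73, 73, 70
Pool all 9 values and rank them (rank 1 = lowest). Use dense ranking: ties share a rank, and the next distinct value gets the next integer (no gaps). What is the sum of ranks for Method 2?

Sorted (ascending): 69, 70, 73, 73, 75, 76, 80, 82, 84
The 2 values of 73 share dense rank 3.
Remaining distinct values take the next consecutive integers.
Method 2 values → pooled ranks: 76→5, 73→3, 73→3, 70→2
Rank sum = 5 + 3 + 3 + 2 = 13

13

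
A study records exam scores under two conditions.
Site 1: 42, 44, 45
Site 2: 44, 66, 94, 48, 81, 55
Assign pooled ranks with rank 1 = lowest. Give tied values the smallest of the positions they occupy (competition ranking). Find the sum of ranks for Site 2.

37

Sorted (ascending): 42, 44, 44, 45, 48, 55, 66, 81, 94
The 2 values of 44 occupy positions 2–3 → each gets rank 2.
Site 2 values → pooled ranks: 44→2, 66→7, 94→9, 48→5, 81→8, 55→6
Rank sum = 2 + 7 + 9 + 5 + 8 + 6 = 37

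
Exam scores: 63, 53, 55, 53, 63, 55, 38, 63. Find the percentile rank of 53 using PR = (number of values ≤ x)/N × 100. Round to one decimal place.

N = 8.
Strictly below 53: 1. Equal to 53: 2.
PR = 3/8 × 100 = 37.5

37.5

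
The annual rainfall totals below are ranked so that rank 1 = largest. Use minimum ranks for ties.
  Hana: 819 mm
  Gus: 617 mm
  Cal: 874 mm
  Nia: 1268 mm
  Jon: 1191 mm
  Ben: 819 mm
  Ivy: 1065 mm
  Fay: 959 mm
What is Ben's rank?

Sorted (descending): 1268, 1191, 1065, 959, 874, 819, 819, 617
The 2 values of 819 occupy positions 6–7 → each gets rank 6.
Ben has value 819 mm → rank 6.

6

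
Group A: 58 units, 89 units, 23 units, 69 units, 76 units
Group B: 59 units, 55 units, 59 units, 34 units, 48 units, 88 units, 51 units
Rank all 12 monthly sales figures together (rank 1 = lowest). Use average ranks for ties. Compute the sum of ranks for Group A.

Sorted (ascending): 23, 34, 48, 51, 55, 58, 59, 59, 69, 76, 88, 89
The 2 values of 59 occupy positions 7–8 → average rank (7+8)/2 = 7.5.
Group A values → pooled ranks: 58→6, 89→12, 23→1, 69→9, 76→10
Rank sum = 6 + 12 + 1 + 9 + 10 = 38

38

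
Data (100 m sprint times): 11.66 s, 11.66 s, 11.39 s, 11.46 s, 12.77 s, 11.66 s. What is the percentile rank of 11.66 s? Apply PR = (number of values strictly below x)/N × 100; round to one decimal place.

N = 6.
Strictly below 11.66: 2. Equal to 11.66: 3.
PR = 2/6 × 100 = 33.3

33.3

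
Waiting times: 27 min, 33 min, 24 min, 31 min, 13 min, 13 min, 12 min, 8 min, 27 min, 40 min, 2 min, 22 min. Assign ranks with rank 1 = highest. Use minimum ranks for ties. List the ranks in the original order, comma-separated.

Sorted (descending): 40, 33, 31, 27, 27, 24, 22, 13, 13, 12, 8, 2
The 2 values of 27 occupy positions 4–5 → each gets rank 4.
The 2 values of 13 occupy positions 8–9 → each gets rank 8.

4, 2, 6, 3, 8, 8, 10, 11, 4, 1, 12, 7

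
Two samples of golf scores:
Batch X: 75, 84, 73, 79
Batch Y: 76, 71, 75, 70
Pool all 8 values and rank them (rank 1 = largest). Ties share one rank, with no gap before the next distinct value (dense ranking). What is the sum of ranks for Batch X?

12

Sorted (descending): 84, 79, 76, 75, 75, 73, 71, 70
The 2 values of 75 share dense rank 4.
Remaining distinct values take the next consecutive integers.
Batch X values → pooled ranks: 75→4, 84→1, 73→5, 79→2
Rank sum = 4 + 1 + 5 + 2 = 12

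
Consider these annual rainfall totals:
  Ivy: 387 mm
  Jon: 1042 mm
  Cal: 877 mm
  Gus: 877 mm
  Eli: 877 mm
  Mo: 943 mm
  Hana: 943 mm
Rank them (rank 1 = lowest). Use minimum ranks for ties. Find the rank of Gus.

Sorted (ascending): 387, 877, 877, 877, 943, 943, 1042
The 3 values of 877 occupy positions 2–4 → each gets rank 2.
The 2 values of 943 occupy positions 5–6 → each gets rank 5.
Gus has value 877 mm → rank 2.

2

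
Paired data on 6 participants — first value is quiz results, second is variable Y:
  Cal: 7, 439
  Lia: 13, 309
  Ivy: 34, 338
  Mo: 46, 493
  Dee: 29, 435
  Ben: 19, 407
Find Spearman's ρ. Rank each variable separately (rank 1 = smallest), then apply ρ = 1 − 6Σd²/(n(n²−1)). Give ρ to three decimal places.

0.257

Ranks of variable 1: 1, 2, 5, 6, 4, 3
Ranks of variable 2: 5, 1, 2, 6, 4, 3
d = r₁ − r₂: -4, 1, 3, 0, 0, 0
d²: 16, 1, 9, 0, 0, 0; Σd² = 26
ρ = 1 − 6·26/(6·35) = 1 − 156/210 = 0.257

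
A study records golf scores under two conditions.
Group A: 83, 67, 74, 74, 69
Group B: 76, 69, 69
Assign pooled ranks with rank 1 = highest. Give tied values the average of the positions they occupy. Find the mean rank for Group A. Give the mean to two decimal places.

4.40

Sorted (descending): 83, 76, 74, 74, 69, 69, 69, 67
The 2 values of 74 occupy positions 3–4 → average rank (3+4)/2 = 3.5.
The 3 values of 69 occupy positions 5–7 → average rank 6.
Group A values → pooled ranks: 83→1, 67→8, 74→3.5, 74→3.5, 69→6
Mean rank = (1 + 8 + 3.5 + 3.5 + 6) / 5 = 4.40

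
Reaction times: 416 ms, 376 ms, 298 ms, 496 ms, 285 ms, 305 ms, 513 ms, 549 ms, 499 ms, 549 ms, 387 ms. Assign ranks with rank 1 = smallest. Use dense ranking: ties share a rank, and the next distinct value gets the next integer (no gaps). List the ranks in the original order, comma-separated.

Sorted (ascending): 285, 298, 305, 376, 387, 416, 496, 499, 513, 549, 549
The 2 values of 549 share dense rank 10.
Remaining distinct values take the next consecutive integers.

6, 4, 2, 7, 1, 3, 9, 10, 8, 10, 5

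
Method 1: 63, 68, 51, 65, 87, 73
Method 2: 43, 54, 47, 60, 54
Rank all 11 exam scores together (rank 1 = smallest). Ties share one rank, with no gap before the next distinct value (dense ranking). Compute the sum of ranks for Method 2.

Sorted (ascending): 43, 47, 51, 54, 54, 60, 63, 65, 68, 73, 87
The 2 values of 54 share dense rank 4.
Remaining distinct values take the next consecutive integers.
Method 2 values → pooled ranks: 43→1, 54→4, 47→2, 60→5, 54→4
Rank sum = 1 + 4 + 2 + 5 + 4 = 16

16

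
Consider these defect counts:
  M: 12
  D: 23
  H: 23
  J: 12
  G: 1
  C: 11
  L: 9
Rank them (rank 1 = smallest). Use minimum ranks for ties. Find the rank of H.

Sorted (ascending): 1, 9, 11, 12, 12, 23, 23
The 2 values of 12 occupy positions 4–5 → each gets rank 4.
The 2 values of 23 occupy positions 6–7 → each gets rank 6.
H has value 23 → rank 6.

6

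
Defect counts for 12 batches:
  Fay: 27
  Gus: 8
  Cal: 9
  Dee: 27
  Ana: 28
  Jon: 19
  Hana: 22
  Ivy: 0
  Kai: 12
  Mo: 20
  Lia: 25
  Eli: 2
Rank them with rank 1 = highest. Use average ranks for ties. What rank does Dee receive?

2.5

Sorted (descending): 28, 27, 27, 25, 22, 20, 19, 12, 9, 8, 2, 0
The 2 values of 27 occupy positions 2–3 → average rank (2+3)/2 = 2.5.
Dee has value 27 → rank 2.5.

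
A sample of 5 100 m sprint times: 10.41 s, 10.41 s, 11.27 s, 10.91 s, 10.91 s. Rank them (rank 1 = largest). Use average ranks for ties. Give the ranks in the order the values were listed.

Sorted (descending): 11.27, 10.91, 10.91, 10.41, 10.41
The 2 values of 10.91 occupy positions 2–3 → average rank (2+3)/2 = 2.5.
The 2 values of 10.41 occupy positions 4–5 → average rank (4+5)/2 = 4.5.

4.5, 4.5, 1, 2.5, 2.5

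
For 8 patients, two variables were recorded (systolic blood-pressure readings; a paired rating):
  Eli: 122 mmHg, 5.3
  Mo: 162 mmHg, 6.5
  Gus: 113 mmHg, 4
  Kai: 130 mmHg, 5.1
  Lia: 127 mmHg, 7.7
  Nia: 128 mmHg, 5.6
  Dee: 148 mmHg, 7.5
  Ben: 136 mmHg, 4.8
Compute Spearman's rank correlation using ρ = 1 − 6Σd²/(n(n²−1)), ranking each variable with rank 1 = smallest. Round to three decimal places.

Ranks of variable 1: 2, 8, 1, 5, 3, 4, 7, 6
Ranks of variable 2: 4, 6, 1, 3, 8, 5, 7, 2
d = r₁ − r₂: -2, 2, 0, 2, -5, -1, 0, 4
d²: 4, 4, 0, 4, 25, 1, 0, 16; Σd² = 54
ρ = 1 − 6·54/(8·63) = 1 − 324/504 = 0.357

0.357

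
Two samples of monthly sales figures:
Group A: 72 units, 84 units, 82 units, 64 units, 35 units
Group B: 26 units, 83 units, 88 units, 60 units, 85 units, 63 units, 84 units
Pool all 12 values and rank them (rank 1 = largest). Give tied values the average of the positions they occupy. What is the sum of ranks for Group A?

Sorted (descending): 88, 85, 84, 84, 83, 82, 72, 64, 63, 60, 35, 26
The 2 values of 84 occupy positions 3–4 → average rank (3+4)/2 = 3.5.
Group A values → pooled ranks: 72→7, 84→3.5, 82→6, 64→8, 35→11
Rank sum = 7 + 3.5 + 6 + 8 + 11 = 35.5

35.5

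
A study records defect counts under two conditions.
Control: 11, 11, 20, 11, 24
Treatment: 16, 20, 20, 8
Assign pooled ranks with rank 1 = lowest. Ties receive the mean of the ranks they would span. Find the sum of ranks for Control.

Sorted (ascending): 8, 11, 11, 11, 16, 20, 20, 20, 24
The 3 values of 11 occupy positions 2–4 → average rank 3.
The 3 values of 20 occupy positions 6–8 → average rank 7.
Control values → pooled ranks: 11→3, 11→3, 20→7, 11→3, 24→9
Rank sum = 3 + 3 + 7 + 3 + 9 = 25

25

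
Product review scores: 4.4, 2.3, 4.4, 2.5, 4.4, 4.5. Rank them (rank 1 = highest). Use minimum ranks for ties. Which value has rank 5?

Sorted (descending): 4.5, 4.4, 4.4, 4.4, 2.5, 2.3
The 3 values of 4.4 occupy positions 2–4 → each gets rank 2.
Rank 5 → value 2.5.

2.5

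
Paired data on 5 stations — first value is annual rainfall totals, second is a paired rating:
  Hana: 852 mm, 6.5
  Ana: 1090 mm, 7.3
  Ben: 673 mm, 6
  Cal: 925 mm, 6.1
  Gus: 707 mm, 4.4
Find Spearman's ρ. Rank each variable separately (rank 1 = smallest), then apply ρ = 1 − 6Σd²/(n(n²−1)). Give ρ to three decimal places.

Ranks of variable 1: 3, 5, 1, 4, 2
Ranks of variable 2: 4, 5, 2, 3, 1
d = r₁ − r₂: -1, 0, -1, 1, 1
d²: 1, 0, 1, 1, 1; Σd² = 4
ρ = 1 − 6·4/(5·24) = 1 − 24/120 = 0.800

0.800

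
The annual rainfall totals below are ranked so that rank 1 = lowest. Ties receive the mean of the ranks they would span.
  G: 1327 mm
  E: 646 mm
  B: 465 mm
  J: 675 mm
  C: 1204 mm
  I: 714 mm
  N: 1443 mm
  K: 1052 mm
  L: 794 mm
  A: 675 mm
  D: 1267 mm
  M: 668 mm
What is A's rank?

Sorted (ascending): 465, 646, 668, 675, 675, 714, 794, 1052, 1204, 1267, 1327, 1443
The 2 values of 675 occupy positions 4–5 → average rank (4+5)/2 = 4.5.
A has value 675 mm → rank 4.5.

4.5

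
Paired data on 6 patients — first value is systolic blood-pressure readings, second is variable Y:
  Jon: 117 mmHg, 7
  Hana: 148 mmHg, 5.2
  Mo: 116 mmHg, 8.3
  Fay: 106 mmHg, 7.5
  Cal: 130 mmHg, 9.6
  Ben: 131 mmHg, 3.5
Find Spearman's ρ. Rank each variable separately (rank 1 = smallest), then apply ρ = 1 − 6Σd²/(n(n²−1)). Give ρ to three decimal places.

-0.543

Ranks of variable 1: 3, 6, 2, 1, 4, 5
Ranks of variable 2: 3, 2, 5, 4, 6, 1
d = r₁ − r₂: 0, 4, -3, -3, -2, 4
d²: 0, 16, 9, 9, 4, 16; Σd² = 54
ρ = 1 − 6·54/(6·35) = 1 − 324/210 = -0.543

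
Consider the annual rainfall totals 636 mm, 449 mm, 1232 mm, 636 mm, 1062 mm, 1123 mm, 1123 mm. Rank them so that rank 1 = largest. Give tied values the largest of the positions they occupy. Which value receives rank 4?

1062

Sorted (descending): 1232, 1123, 1123, 1062, 636, 636, 449
The 2 values of 1123 occupy positions 2–3 → each gets rank 3.
The 2 values of 636 occupy positions 5–6 → each gets rank 6.
Rank 4 → value 1062.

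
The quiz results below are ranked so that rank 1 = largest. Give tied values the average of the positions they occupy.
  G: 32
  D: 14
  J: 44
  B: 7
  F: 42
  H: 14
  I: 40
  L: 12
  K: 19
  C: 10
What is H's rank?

Sorted (descending): 44, 42, 40, 32, 19, 14, 14, 12, 10, 7
The 2 values of 14 occupy positions 6–7 → average rank (6+7)/2 = 6.5.
H has value 14 → rank 6.5.

6.5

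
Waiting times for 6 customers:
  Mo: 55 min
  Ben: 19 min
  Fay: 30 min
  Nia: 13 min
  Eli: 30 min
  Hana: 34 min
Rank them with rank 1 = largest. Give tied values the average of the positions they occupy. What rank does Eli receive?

3.5

Sorted (descending): 55, 34, 30, 30, 19, 13
The 2 values of 30 occupy positions 3–4 → average rank (3+4)/2 = 3.5.
Eli has value 30 min → rank 3.5.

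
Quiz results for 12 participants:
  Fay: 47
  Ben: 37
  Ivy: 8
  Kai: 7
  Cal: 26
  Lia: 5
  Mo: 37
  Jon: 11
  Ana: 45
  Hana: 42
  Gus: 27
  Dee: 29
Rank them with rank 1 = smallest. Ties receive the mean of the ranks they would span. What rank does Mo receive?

8.5

Sorted (ascending): 5, 7, 8, 11, 26, 27, 29, 37, 37, 42, 45, 47
The 2 values of 37 occupy positions 8–9 → average rank (8+9)/2 = 8.5.
Mo has value 37 → rank 8.5.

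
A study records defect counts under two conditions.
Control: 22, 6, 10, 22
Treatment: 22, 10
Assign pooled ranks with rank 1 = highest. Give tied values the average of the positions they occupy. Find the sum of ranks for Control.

14.5

Sorted (descending): 22, 22, 22, 10, 10, 6
The 3 values of 22 occupy positions 1–3 → average rank 2.
The 2 values of 10 occupy positions 4–5 → average rank (4+5)/2 = 4.5.
Control values → pooled ranks: 22→2, 6→6, 10→4.5, 22→2
Rank sum = 2 + 6 + 4.5 + 2 = 14.5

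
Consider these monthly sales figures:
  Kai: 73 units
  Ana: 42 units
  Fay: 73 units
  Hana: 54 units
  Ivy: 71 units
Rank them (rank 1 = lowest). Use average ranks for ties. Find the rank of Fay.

4.5

Sorted (ascending): 42, 54, 71, 73, 73
The 2 values of 73 occupy positions 4–5 → average rank (4+5)/2 = 4.5.
Fay has value 73 units → rank 4.5.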